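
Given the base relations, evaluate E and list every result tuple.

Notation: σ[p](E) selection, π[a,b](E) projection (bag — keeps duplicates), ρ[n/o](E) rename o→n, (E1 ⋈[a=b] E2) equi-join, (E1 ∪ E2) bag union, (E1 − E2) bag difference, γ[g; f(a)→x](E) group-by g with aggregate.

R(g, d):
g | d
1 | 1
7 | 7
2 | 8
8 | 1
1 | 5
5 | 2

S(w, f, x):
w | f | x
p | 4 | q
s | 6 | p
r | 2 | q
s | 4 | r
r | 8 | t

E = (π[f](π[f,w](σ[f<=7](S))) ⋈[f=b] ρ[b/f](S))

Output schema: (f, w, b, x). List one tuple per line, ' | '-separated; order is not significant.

Subexpression sizes:
  S → 5
  σ[f<=7](S) → 4
  π[f,w](σ[f<=7](S)) → 4
  π[f](π[f,w](σ[f<=7](S))) → 4
  S → 5
  ρ[b/f](S) → 5
  (π[f](π[f,w](σ[f<=7](S))) ⋈[f=b] ρ[b/f](S)) → 6

== RESULT ==
f | w | b | x
2 | r | 2 | q
4 | p | 4 | q
4 | p | 4 | q
4 | s | 4 | r
4 | s | 4 | r
6 | s | 6 | p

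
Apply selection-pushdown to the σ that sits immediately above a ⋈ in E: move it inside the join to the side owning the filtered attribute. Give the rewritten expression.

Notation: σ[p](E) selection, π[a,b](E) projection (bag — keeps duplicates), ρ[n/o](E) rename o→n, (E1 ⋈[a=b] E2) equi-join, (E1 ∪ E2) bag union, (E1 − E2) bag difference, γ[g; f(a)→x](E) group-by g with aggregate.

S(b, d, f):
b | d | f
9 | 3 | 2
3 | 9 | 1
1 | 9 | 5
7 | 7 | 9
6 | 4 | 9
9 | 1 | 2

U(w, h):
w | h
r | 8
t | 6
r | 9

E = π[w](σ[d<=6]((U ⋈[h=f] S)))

σ filters on d, owned by the right side.
E' = π[w]((U ⋈[h=f] σ[d<=6](S)))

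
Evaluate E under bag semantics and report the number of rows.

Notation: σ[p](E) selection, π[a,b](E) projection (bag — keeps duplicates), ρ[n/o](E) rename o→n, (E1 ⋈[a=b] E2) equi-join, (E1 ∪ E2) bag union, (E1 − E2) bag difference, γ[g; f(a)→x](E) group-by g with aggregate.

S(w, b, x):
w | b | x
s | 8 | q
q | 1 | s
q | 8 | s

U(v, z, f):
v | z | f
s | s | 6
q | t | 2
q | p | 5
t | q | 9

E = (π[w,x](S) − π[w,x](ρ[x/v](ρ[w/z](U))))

Row counts bottom-up:
  S → 3
  π[w,x](S) → 3
  U → 4
  ρ[w/z](U) → 4
  ρ[x/v](ρ[w/z](U)) → 4
  π[w,x](ρ[x/v](ρ[w/z](U))) → 4
  (π[w,x](S) − π[w,x](ρ[x/v](ρ[w/z](U)))) → 3

|E| = 3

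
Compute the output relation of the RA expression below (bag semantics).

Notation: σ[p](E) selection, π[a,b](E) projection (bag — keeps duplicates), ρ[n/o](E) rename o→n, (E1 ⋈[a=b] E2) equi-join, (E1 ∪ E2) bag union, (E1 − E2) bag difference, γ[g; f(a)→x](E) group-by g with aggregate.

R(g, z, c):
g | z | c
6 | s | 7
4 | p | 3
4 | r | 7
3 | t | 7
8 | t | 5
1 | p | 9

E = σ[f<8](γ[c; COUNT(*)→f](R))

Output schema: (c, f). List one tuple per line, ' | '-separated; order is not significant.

Row counts bottom-up:
  R → 6
  γ[c; COUNT(*)→f](R) → 4
  σ[f<8](γ[c; COUNT(*)→f](R)) → 4

== RESULT ==
c | f
3 | 1
5 | 1
7 | 3
9 | 1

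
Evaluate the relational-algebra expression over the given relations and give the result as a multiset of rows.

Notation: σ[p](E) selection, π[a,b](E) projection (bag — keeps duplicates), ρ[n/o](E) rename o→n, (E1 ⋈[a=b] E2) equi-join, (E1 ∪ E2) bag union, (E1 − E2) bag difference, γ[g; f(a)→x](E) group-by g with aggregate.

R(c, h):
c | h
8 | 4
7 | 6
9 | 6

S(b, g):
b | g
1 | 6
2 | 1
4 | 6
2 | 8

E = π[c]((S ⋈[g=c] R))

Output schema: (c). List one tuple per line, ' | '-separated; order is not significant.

Subexpression sizes:
  S → 4
  R → 3
  (S ⋈[g=c] R) → 1
  π[c]((S ⋈[g=c] R)) → 1

== RESULT ==
c
8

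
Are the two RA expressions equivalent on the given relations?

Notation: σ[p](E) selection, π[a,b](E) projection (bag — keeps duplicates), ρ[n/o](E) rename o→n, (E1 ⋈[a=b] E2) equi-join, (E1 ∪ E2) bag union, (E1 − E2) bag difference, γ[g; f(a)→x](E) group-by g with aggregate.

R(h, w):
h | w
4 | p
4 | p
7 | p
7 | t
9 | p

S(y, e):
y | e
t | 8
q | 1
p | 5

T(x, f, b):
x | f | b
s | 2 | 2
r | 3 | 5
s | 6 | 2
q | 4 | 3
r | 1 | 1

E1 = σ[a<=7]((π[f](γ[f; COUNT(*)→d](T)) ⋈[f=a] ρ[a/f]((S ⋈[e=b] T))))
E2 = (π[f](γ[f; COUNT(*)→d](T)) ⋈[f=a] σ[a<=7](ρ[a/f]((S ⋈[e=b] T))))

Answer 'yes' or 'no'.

E1 per-node cardinality:
  T → 5
  γ[f; COUNT(*)→d](T) → 5
  π[f](γ[f; COUNT(*)→d](T)) → 5
  S → 3
  T → 5
  (S ⋈[e=b] T) → 2
  ρ[a/f]((S ⋈[e=b] T)) → 2
  (π[f](γ[f; COUNT(*)→d](T)) ⋈[f=a] ρ[a/f]((S ⋈[e=b] T))) → 2
  σ[a<=7]((π[f](γ[f; COUNT(*)→d](T)) ⋈[f=a] ρ[a/f]((S ⋈[e=b] T)))) → 2
E2 per-node cardinality:
  T → 5
  γ[f; COUNT(*)→d](T) → 5
  π[f](γ[f; COUNT(*)→d](T)) → 5
  S → 3
  T → 5
  (S ⋈[e=b] T) → 2
  ρ[a/f]((S ⋈[e=b] T)) → 2
  σ[a<=7](ρ[a/f]((S ⋈[e=b] T))) → 2
  (π[f](γ[f; COUNT(*)→d](T)) ⋈[f=a] σ[a<=7](ρ[a/f]((S ⋈[e=b] T)))) → 2

E1 and E2 produce the same multiset:
f | y | e | x | a | b
1 | q | 1 | r | 1 | 1
3 | p | 5 | r | 3 | 5

yes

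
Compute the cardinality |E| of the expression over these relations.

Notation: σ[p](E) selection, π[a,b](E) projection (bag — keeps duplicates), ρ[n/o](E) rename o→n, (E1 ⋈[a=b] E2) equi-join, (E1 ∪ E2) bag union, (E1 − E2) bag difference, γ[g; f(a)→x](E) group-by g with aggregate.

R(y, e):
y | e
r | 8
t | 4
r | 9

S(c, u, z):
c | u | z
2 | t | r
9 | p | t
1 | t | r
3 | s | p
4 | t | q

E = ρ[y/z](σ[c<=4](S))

Subexpression sizes:
  S → 5
  σ[c<=4](S) → 4
  ρ[y/z](σ[c<=4](S)) → 4

|E| = 4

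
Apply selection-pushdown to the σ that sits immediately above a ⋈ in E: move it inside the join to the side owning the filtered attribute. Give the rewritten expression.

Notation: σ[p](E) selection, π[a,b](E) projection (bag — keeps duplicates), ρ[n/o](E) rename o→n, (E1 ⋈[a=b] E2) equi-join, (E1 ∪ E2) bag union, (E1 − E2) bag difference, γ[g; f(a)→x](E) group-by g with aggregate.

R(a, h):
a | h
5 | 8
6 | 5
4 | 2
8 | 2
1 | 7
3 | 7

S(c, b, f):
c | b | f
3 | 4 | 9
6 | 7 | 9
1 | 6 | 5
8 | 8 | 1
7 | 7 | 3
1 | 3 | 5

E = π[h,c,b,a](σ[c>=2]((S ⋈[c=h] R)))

σ filters on c, owned by the left side.
E' = π[h,c,b,a]((σ[c>=2](S) ⋈[c=h] R))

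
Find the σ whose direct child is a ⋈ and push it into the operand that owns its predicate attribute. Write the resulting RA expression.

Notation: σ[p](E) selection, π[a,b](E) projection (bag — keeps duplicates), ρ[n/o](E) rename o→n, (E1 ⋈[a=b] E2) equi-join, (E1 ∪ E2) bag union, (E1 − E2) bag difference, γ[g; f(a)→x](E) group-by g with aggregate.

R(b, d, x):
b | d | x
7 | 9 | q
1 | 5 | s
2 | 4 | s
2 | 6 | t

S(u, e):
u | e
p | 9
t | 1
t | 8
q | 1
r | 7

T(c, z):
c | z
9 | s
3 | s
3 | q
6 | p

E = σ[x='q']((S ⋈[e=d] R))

σ filters on x, owned by the right side.
E' = (S ⋈[e=d] σ[x='q'](R))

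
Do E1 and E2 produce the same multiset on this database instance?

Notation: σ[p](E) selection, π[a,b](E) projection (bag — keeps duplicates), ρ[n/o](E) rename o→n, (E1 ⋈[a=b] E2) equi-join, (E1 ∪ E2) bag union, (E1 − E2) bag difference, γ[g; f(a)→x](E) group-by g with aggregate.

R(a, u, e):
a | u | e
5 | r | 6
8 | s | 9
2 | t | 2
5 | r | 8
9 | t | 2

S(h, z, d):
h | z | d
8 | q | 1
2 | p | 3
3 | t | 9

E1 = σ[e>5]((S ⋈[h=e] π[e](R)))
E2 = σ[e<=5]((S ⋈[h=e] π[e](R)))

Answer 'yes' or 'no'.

E1 stepwise |·|:
  S → 3
  R → 5
  π[e](R) → 5
  (S ⋈[h=e] π[e](R)) → 3
  σ[e>5]((S ⋈[h=e] π[e](R))) → 1
E2 stepwise |·|:
  S → 3
  R → 5
  π[e](R) → 5
  (S ⋈[h=e] π[e](R)) → 3
  σ[e<=5]((S ⋈[h=e] π[e](R))) → 2

E1 result:
h | z | d | e
8 | q | 1 | 8
E2 result:
h | z | d | e
2 | p | 3 | 2
2 | p | 3 | 2
Witness: (2, 'p', 3, 2) appears 0× in E1 but 2× in E2.

no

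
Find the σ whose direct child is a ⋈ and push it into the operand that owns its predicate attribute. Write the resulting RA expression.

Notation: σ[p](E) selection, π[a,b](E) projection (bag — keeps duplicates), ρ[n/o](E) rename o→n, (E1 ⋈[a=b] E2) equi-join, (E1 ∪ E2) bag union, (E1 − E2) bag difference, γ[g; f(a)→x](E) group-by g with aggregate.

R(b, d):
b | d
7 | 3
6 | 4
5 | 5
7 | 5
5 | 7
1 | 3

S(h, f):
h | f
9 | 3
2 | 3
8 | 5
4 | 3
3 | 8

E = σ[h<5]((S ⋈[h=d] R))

σ filters on h, owned by the left side.
E' = (σ[h<5](S) ⋈[h=d] R)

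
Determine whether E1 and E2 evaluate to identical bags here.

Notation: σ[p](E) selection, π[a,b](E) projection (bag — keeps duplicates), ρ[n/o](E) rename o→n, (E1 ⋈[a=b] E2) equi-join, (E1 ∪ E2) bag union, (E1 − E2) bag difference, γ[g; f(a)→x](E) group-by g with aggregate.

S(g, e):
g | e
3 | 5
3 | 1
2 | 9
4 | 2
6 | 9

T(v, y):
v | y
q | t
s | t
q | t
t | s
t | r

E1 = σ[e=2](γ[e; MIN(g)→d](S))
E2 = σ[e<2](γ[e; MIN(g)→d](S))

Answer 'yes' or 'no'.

E1 stepwise |·|:
  S → 5
  γ[e; MIN(g)→d](S) → 4
  σ[e=2](γ[e; MIN(g)→d](S)) → 1
E2 stepwise |·|:
  S → 5
  γ[e; MIN(g)→d](S) → 4
  σ[e<2](γ[e; MIN(g)→d](S)) → 1

E1 result:
e | d
2 | 4
E2 result:
e | d
1 | 3
Witness: (2, 4) appears 1× in E1 but 0× in E2.

no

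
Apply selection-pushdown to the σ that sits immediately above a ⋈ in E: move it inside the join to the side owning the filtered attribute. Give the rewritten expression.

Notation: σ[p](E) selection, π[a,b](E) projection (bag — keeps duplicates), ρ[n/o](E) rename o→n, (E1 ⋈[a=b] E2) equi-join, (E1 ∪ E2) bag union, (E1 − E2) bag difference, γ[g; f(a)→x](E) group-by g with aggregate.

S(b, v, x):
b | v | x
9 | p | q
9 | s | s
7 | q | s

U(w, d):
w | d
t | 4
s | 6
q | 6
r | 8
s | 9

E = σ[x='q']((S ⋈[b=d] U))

σ filters on x, owned by the left side.
E' = (σ[x='q'](S) ⋈[b=d] U)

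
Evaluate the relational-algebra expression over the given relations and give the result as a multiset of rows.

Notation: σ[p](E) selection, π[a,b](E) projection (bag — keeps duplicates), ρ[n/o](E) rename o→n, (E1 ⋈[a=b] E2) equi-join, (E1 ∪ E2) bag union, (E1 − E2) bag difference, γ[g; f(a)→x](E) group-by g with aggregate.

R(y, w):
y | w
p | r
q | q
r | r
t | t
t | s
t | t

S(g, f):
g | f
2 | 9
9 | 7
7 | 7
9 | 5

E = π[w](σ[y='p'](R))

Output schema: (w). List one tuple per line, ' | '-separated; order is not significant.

Stepwise |·|:
  R → 6
  σ[y='p'](R) → 1
  π[w](σ[y='p'](R)) → 1

== RESULT ==
w
r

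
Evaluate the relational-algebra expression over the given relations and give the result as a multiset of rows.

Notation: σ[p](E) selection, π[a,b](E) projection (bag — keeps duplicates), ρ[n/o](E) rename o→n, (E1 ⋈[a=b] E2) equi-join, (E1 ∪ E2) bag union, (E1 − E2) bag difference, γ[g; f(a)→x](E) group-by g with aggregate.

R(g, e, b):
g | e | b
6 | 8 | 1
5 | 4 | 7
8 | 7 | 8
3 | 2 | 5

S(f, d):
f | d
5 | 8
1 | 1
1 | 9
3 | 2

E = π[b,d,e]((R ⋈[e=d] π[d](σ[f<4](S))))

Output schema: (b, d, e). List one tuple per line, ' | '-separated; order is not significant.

Row counts bottom-up:
  R → 4
  S → 4
  σ[f<4](S) → 3
  π[d](σ[f<4](S)) → 3
  (R ⋈[e=d] π[d](σ[f<4](S))) → 1
  π[b,d,e]((R ⋈[e=d] π[d](σ[f<4](S)))) → 1

== RESULT ==
b | d | e
5 | 2 | 2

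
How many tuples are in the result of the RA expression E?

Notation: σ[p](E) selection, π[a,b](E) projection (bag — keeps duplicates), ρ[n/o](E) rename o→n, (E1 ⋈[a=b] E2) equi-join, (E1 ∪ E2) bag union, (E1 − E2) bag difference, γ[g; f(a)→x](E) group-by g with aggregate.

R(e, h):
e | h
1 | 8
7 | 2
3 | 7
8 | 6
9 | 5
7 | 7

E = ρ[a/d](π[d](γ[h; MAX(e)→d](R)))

Per-node cardinality:
  R → 6
  γ[h; MAX(e)→d](R) → 5
  π[d](γ[h; MAX(e)→d](R)) → 5
  ρ[a/d](π[d](γ[h; MAX(e)→d](R))) → 5

|E| = 5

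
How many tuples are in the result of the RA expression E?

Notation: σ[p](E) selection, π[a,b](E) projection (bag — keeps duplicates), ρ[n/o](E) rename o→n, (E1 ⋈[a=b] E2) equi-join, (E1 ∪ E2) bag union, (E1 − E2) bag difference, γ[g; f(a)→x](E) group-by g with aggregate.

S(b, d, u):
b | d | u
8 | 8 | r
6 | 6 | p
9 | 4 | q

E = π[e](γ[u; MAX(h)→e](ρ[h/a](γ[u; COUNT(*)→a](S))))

Row counts bottom-up:
  S → 3
  γ[u; COUNT(*)→a](S) → 3
  ρ[h/a](γ[u; COUNT(*)→a](S)) → 3
  γ[u; MAX(h)→e](ρ[h/a](γ[u; COUNT(*)→a](S))) → 3
  π[e](γ[u; MAX(h)→e](ρ[h/a](γ[u; COUNT(*)→a](S)))) → 3

|E| = 3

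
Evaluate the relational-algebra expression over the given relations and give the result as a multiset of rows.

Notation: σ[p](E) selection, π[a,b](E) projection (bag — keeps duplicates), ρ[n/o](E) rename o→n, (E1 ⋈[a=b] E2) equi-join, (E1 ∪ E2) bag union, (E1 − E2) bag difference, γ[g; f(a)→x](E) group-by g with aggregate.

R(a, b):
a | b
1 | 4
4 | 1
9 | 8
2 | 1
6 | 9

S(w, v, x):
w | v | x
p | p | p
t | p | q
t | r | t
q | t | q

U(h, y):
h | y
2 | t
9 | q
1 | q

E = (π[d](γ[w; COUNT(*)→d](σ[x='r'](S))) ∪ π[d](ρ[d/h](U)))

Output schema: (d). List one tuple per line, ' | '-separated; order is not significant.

Per-node cardinality:
  S → 4
  σ[x='r'](S) → 0
  γ[w; COUNT(*)→d](σ[x='r'](S)) → 0
  π[d](γ[w; COUNT(*)→d](σ[x='r'](S))) → 0
  U → 3
  ρ[d/h](U) → 3
  π[d](ρ[d/h](U)) → 3
  (π[d](γ[w; COUNT(*)→d](σ[x='r'](S))) ∪ π[d](ρ[d/h](U))) → 3

== RESULT ==
d
1
2
9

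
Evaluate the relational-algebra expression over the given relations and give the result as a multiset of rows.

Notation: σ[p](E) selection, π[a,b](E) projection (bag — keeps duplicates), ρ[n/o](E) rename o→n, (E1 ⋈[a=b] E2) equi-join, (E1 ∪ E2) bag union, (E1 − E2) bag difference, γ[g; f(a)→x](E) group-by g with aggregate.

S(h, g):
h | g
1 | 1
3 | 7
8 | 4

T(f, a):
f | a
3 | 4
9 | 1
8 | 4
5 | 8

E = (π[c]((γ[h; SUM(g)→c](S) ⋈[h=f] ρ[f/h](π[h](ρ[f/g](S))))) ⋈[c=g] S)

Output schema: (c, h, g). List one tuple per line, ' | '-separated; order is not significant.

Per-node cardinality:
  S → 3
  γ[h; SUM(g)→c](S) → 3
  S → 3
  ρ[f/g](S) → 3
  π[h](ρ[f/g](S)) → 3
  ρ[f/h](π[h](ρ[f/g](S))) → 3
  (γ[h; SUM(g)→c](S) ⋈[h=f] ρ[f/h](π[h](ρ[f/g](S)))) → 3
  π[c]((γ[h; SUM(g)→c](S) ⋈[h=f] ρ[f/h](π[h](ρ[f/g](S))))) → 3
  S → 3
  (π[c]((γ[h; SUM(g)→c](S) ⋈[h=f] ρ[f/h](π[h](ρ[f/g](S))))) ⋈[c=g] S) → 3

== RESULT ==
c | h | g
1 | 1 | 1
4 | 8 | 4
7 | 3 | 7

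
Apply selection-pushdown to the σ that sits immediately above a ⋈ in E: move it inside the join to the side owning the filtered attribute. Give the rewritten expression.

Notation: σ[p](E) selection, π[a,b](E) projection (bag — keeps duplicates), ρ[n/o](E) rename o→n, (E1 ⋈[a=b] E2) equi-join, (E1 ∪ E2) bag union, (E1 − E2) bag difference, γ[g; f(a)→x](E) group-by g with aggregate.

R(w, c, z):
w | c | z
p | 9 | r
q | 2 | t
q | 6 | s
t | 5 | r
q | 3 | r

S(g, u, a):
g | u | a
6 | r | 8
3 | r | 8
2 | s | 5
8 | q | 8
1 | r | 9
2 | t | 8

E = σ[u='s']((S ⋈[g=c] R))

σ filters on u, owned by the left side.
E' = (σ[u='s'](S) ⋈[g=c] R)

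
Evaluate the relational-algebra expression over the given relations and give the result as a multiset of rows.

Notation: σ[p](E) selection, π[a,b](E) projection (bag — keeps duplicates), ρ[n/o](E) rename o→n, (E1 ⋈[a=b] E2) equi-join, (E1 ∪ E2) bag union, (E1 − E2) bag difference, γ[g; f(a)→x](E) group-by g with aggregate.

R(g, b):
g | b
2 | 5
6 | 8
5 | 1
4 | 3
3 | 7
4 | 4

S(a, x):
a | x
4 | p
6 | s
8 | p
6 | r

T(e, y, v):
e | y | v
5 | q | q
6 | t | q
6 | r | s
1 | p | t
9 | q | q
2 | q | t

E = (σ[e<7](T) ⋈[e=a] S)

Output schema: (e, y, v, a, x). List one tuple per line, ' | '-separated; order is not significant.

Per-node cardinality:
  T → 6
  σ[e<7](T) → 5
  S → 4
  (σ[e<7](T) ⋈[e=a] S) → 4

== RESULT ==
e | y | v | a | x
6 | r | s | 6 | r
6 | r | s | 6 | s
6 | t | q | 6 | r
6 | t | q | 6 | s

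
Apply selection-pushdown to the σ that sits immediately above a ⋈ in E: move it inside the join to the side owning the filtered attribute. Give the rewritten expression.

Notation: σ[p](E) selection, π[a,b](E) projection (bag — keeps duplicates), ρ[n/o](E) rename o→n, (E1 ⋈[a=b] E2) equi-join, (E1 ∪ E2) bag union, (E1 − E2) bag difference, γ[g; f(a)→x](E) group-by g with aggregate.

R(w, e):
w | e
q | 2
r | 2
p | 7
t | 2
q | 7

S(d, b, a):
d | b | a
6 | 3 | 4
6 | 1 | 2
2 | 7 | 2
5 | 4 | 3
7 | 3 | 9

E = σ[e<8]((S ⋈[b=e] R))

σ filters on e, owned by the right side.
E' = (S ⋈[b=e] σ[e<8](R))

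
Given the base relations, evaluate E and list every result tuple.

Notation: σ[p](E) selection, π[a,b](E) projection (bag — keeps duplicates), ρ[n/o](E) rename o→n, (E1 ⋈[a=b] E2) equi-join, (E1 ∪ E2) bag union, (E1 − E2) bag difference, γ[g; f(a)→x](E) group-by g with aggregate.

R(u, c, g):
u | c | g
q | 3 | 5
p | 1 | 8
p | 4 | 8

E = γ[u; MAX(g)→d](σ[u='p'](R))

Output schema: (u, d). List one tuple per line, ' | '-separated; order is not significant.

Subexpression sizes:
  R → 3
  σ[u='p'](R) → 2
  γ[u; MAX(g)→d](σ[u='p'](R)) → 1

== RESULT ==
u | d
p | 8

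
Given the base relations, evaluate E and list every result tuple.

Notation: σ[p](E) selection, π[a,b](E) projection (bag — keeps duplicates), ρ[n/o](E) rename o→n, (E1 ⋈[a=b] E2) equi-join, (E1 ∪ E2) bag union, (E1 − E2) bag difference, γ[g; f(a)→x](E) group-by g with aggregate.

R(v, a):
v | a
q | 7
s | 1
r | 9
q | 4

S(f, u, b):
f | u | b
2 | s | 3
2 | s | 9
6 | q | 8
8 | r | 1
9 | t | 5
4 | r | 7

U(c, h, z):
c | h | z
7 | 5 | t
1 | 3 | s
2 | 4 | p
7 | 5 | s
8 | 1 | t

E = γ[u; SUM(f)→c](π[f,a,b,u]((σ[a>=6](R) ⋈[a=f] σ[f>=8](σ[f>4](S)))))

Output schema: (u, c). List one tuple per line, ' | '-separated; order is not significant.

Per-node cardinality:
  R → 4
  σ[a>=6](R) → 2
  S → 6
  σ[f>4](S) → 3
  σ[f>=8](σ[f>4](S)) → 2
  (σ[a>=6](R) ⋈[a=f] σ[f>=8](σ[f>4](S))) → 1
  π[f,a,b,u]((σ[a>=6](R) ⋈[a=f] σ[f>=8](σ[f>4](S)))) → 1
  γ[u; SUM(f)→c](π[f,a,b,u]((σ[a>=6](R) ⋈[a=f] σ[f>=8](σ[f>4](S))))) → 1

== RESULT ==
u | c
t | 9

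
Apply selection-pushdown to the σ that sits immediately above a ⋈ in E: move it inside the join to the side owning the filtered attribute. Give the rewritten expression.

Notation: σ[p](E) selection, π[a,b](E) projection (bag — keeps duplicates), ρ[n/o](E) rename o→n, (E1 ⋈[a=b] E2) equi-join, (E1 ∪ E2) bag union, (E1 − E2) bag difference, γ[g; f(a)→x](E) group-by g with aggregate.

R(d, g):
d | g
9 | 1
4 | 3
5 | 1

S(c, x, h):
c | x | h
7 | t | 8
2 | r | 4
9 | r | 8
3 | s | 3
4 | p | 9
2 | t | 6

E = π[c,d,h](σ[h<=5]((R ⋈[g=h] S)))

σ filters on h, owned by the right side.
E' = π[c,d,h]((R ⋈[g=h] σ[h<=5](S)))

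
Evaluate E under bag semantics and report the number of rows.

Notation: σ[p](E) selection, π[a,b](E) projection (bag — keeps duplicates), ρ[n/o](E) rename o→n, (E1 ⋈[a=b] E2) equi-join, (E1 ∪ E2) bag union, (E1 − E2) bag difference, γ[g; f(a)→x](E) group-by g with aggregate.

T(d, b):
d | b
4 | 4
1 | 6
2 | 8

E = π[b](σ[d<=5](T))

Stepwise |·|:
  T → 3
  σ[d<=5](T) → 3
  π[b](σ[d<=5](T)) → 3

|E| = 3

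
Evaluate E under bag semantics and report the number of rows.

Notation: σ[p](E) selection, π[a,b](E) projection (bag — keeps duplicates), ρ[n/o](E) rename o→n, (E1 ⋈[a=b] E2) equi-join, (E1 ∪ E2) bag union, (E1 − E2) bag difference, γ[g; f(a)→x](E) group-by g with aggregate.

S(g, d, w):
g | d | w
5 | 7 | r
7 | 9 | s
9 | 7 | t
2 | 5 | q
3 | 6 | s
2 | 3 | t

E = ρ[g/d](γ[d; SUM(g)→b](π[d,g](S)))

Subexpression sizes:
  S → 6
  π[d,g](S) → 6
  γ[d; SUM(g)→b](π[d,g](S)) → 5
  ρ[g/d](γ[d; SUM(g)→b](π[d,g](S))) → 5

|E| = 5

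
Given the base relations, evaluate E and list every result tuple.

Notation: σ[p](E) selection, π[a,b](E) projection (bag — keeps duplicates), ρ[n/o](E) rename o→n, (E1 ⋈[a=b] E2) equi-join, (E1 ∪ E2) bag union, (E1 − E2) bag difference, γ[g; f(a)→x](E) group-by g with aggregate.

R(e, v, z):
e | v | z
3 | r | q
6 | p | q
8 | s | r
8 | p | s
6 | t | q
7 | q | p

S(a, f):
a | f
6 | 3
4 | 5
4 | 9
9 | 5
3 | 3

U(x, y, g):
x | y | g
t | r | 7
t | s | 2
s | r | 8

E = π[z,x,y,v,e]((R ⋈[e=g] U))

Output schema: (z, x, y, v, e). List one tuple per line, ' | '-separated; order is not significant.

Subexpression sizes:
  R → 6
  U → 3
  (R ⋈[e=g] U) → 3
  π[z,x,y,v,e]((R ⋈[e=g] U)) → 3

== RESULT ==
z | x | y | v | e
p | t | r | q | 7
r | s | r | s | 8
s | s | r | p | 8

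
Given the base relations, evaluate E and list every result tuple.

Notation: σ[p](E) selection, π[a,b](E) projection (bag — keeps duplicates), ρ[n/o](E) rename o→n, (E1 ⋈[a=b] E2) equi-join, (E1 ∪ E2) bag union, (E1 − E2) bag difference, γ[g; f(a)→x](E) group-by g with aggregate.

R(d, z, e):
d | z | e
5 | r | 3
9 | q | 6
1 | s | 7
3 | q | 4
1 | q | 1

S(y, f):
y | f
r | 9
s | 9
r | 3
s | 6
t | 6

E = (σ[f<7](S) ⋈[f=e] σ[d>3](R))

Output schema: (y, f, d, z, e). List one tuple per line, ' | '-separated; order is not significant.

Subexpression sizes:
  S → 5
  σ[f<7](S) → 3
  R → 5
  σ[d>3](R) → 2
  (σ[f<7](S) ⋈[f=e] σ[d>3](R)) → 3

== RESULT ==
y | f | d | z | e
r | 3 | 5 | r | 3
s | 6 | 9 | q | 6
t | 6 | 9 | q | 6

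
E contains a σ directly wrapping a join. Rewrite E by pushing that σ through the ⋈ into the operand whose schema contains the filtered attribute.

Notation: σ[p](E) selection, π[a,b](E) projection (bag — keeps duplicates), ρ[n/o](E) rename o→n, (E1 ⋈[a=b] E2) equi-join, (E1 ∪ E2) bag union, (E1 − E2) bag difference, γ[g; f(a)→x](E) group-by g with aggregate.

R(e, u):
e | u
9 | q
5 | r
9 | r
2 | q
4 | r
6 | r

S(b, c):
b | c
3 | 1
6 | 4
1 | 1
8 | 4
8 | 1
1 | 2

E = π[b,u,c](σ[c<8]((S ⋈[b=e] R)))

σ filters on c, owned by the left side.
E' = π[b,u,c]((σ[c<8](S) ⋈[b=e] R))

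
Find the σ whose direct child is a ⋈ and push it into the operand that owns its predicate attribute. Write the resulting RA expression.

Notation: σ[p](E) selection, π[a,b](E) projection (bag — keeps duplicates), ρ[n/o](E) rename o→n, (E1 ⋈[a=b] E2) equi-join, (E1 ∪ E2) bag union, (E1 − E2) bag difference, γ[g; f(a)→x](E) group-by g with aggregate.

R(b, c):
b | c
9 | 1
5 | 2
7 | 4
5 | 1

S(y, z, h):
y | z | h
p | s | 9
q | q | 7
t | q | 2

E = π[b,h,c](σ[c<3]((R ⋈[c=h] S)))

σ filters on c, owned by the left side.
E' = π[b,h,c]((σ[c<3](R) ⋈[c=h] S))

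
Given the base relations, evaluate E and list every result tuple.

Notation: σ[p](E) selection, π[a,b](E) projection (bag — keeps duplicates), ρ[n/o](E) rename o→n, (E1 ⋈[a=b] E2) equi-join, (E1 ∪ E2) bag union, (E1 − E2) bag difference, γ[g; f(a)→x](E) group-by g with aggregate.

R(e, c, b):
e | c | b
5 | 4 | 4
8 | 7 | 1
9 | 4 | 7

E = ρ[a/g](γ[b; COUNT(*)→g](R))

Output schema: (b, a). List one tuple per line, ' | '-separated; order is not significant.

Row counts bottom-up:
  R → 3
  γ[b; COUNT(*)→g](R) → 3
  ρ[a/g](γ[b; COUNT(*)→g](R)) → 3

== RESULT ==
b | a
1 | 1
4 | 1
7 | 1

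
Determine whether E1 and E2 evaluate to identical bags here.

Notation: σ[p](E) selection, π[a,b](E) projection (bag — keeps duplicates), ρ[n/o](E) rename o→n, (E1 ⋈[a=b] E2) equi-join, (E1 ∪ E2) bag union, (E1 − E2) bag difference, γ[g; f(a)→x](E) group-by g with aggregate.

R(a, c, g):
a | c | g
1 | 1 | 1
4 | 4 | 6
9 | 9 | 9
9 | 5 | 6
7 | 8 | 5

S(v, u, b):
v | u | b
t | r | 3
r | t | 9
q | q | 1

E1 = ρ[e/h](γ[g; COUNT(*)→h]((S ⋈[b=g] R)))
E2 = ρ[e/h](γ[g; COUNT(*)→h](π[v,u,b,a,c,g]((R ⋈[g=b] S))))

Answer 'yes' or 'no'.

E1 per-node cardinality:
  S → 3
  R → 5
  (S ⋈[b=g] R) → 2
  γ[g; COUNT(*)→h]((S ⋈[b=g] R)) → 2
  ρ[e/h](γ[g; COUNT(*)→h]((S ⋈[b=g] R))) → 2
E2 per-node cardinality:
  R → 5
  S → 3
  (R ⋈[g=b] S) → 2
  π[v,u,b,a,c,g]((R ⋈[g=b] S)) → 2
  γ[g; COUNT(*)→h](π[v,u,b,a,c,g]((R ⋈[g=b] S))) → 2
  ρ[e/h](γ[g; COUNT(*)→h](π[v,u,b,a,c,g]((R ⋈[g=b] S)))) → 2

E1 and E2 produce the same multiset:
g | e
1 | 1
9 | 1

yes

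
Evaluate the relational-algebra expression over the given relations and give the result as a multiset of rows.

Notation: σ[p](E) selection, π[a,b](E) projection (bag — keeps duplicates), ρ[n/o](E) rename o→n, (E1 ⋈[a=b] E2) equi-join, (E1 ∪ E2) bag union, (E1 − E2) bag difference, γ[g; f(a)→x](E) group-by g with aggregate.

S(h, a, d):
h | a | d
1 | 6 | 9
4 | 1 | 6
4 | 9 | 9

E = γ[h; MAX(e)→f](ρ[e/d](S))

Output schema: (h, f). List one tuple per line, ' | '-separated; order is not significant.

Subexpression sizes:
  S → 3
  ρ[e/d](S) → 3
  γ[h; MAX(e)→f](ρ[e/d](S)) → 2

== RESULT ==
h | f
1 | 9
4 | 9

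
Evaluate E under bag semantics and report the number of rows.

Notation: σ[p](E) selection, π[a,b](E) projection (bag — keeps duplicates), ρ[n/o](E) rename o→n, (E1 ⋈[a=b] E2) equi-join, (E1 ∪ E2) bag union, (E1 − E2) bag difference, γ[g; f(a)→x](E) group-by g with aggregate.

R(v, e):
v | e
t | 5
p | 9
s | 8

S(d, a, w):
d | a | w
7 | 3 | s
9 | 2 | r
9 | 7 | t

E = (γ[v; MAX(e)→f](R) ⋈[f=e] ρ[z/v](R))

Stepwise |·|:
  R → 3
  γ[v; MAX(e)→f](R) → 3
  R → 3
  ρ[z/v](R) → 3
  (γ[v; MAX(e)→f](R) ⋈[f=e] ρ[z/v](R)) → 3

|E| = 3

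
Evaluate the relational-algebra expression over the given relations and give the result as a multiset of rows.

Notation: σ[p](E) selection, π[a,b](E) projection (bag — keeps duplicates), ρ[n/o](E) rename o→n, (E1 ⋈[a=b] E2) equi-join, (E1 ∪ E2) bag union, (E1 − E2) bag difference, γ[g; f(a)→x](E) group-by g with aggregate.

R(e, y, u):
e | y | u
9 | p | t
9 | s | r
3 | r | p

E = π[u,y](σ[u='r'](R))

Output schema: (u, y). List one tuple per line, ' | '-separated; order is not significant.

Stepwise |·|:
  R → 3
  σ[u='r'](R) → 1
  π[u,y](σ[u='r'](R)) → 1

== RESULT ==
u | y
r | s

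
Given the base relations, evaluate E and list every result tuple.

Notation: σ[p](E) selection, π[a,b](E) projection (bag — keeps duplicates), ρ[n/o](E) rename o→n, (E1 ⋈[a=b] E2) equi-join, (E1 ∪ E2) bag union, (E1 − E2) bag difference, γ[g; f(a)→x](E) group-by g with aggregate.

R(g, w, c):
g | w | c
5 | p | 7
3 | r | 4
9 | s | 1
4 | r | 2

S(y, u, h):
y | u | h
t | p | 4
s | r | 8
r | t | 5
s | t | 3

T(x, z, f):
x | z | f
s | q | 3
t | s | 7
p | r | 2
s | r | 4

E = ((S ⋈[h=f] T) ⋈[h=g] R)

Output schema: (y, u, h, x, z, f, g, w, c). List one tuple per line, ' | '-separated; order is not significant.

Per-node cardinality:
  S → 4
  T → 4
  (S ⋈[h=f] T) → 2
  R → 4
  ((S ⋈[h=f] T) ⋈[h=g] R) → 2

== RESULT ==
y | u | h | x | z | f | g | w | c
s | t | 3 | s | q | 3 | 3 | r | 4
t | p | 4 | s | r | 4 | 4 | r | 2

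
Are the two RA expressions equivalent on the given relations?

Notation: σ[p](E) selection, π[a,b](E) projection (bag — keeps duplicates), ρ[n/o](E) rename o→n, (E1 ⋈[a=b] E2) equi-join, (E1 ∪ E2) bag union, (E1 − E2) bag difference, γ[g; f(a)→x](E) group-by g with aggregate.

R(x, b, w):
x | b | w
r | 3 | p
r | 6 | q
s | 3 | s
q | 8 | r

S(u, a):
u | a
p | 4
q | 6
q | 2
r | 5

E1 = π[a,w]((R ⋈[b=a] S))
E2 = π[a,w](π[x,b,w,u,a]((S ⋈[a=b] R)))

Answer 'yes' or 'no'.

E1 per-node cardinality:
  R → 4
  S → 4
  (R ⋈[b=a] S) → 1
  π[a,w]((R ⋈[b=a] S)) → 1
E2 per-node cardinality:
  S → 4
  R → 4
  (S ⋈[a=b] R) → 1
  π[x,b,w,u,a]((S ⋈[a=b] R)) → 1
  π[a,w](π[x,b,w,u,a]((S ⋈[a=b] R))) → 1

E1 and E2 produce the same multiset:
a | w
6 | q

yes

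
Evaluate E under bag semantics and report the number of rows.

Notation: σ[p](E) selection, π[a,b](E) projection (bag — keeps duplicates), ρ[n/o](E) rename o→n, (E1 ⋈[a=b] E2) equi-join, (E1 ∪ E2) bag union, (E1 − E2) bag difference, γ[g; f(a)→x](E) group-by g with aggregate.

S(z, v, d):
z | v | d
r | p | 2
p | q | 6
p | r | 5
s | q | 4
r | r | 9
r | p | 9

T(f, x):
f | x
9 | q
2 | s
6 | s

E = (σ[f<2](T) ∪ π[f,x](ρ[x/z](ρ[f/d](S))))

Per-node cardinality:
  T → 3
  σ[f<2](T) → 0
  S → 6
  ρ[f/d](S) → 6
  ρ[x/z](ρ[f/d](S)) → 6
  π[f,x](ρ[x/z](ρ[f/d](S))) → 6
  (σ[f<2](T) ∪ π[f,x](ρ[x/z](ρ[f/d](S)))) → 6

|E| = 6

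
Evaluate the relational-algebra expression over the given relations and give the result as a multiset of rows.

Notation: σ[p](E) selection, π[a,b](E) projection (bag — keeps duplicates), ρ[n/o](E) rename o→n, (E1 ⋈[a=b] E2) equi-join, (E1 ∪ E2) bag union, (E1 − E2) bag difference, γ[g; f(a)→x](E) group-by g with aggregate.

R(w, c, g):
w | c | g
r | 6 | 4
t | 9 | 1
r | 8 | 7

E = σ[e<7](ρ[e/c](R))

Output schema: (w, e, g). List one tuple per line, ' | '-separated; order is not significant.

Subexpression sizes:
  R → 3
  ρ[e/c](R) → 3
  σ[e<7](ρ[e/c](R)) → 1

== RESULT ==
w | e | g
r | 6 | 4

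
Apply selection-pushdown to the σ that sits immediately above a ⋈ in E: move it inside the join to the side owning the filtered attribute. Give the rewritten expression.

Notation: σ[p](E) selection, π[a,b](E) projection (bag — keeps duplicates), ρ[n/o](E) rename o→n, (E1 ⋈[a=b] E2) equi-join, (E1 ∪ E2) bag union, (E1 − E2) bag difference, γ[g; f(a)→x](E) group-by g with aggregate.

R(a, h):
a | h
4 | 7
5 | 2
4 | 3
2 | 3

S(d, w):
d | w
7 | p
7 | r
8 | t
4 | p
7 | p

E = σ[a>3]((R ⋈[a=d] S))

σ filters on a, owned by the left side.
E' = (σ[a>3](R) ⋈[a=d] S)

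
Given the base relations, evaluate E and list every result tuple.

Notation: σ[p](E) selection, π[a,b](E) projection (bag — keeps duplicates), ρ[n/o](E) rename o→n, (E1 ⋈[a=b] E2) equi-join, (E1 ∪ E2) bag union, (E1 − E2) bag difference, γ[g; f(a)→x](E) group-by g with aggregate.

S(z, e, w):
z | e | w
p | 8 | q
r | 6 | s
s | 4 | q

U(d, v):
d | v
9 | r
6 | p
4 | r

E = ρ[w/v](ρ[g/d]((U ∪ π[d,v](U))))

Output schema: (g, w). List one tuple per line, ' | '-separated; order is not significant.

Subexpression sizes:
  U → 3
  U → 3
  π[d,v](U) → 3
  (U ∪ π[d,v](U)) → 6
  ρ[g/d]((U ∪ π[d,v](U))) → 6
  ρ[w/v](ρ[g/d]((U ∪ π[d,v](U)))) → 6

== RESULT ==
g | w
4 | r
4 | r
6 | p
6 | p
9 | r
9 | r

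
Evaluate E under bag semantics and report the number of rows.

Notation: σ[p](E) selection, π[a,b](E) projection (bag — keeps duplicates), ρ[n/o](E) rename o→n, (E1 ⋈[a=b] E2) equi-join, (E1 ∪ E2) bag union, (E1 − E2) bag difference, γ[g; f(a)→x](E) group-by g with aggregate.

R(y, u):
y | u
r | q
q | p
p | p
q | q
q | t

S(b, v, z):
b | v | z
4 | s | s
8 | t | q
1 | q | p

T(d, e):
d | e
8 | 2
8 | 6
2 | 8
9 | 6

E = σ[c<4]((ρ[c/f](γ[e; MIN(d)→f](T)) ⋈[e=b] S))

Per-node cardinality:
  T → 4
  γ[e; MIN(d)→f](T) → 3
  ρ[c/f](γ[e; MIN(d)→f](T)) → 3
  S → 3
  (ρ[c/f](γ[e; MIN(d)→f](T)) ⋈[e=b] S) → 1
  σ[c<4]((ρ[c/f](γ[e; MIN(d)→f](T)) ⋈[e=b] S)) → 1

|E| = 1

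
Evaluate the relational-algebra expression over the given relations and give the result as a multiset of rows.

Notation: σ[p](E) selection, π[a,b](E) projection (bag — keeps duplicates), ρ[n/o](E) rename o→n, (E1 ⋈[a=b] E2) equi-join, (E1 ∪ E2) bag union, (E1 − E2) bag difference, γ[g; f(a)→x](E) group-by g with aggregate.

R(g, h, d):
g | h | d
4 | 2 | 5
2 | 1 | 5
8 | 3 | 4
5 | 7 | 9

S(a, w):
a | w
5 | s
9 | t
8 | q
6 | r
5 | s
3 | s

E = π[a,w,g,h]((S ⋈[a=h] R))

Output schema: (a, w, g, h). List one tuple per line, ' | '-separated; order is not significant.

Per-node cardinality:
  S → 6
  R → 4
  (S ⋈[a=h] R) → 1
  π[a,w,g,h]((S ⋈[a=h] R)) → 1

== RESULT ==
a | w | g | h
3 | s | 8 | 3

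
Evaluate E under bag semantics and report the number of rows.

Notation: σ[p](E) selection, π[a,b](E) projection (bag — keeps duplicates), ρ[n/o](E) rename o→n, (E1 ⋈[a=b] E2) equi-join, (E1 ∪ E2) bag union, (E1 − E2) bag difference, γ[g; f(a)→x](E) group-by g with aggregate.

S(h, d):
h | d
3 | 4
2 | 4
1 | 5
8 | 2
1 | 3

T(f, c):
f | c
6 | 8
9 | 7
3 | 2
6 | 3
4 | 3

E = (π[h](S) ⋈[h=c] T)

Subexpression sizes:
  S → 5
  π[h](S) → 5
  T → 5
  (π[h](S) ⋈[h=c] T) → 4

|E| = 4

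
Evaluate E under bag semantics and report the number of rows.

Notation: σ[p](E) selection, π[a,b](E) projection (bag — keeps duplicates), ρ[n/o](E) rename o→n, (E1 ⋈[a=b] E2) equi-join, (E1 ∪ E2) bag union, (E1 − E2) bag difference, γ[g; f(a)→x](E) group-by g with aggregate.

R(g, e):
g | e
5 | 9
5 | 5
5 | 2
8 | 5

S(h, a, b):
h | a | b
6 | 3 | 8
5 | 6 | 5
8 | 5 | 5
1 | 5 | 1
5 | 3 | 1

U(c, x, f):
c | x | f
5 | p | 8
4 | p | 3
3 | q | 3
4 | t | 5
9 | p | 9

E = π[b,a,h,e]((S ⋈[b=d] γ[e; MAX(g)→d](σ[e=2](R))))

Stepwise |·|:
  S → 5
  R → 4
  σ[e=2](R) → 1
  γ[e; MAX(g)→d](σ[e=2](R)) → 1
  (S ⋈[b=d] γ[e; MAX(g)→d](σ[e=2](R))) → 2
  π[b,a,h,e]((S ⋈[b=d] γ[e; MAX(g)→d](σ[e=2](R)))) → 2

|E| = 2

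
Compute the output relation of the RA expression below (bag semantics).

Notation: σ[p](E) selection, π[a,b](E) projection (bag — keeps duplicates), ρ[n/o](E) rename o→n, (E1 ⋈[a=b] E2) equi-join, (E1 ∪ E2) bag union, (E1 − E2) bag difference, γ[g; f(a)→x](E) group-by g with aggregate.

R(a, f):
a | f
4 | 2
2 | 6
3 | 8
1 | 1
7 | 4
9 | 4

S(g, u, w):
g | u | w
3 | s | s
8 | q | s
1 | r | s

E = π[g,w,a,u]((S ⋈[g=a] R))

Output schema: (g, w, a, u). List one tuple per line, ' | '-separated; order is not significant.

Subexpression sizes:
  S → 3
  R → 6
  (S ⋈[g=a] R) → 2
  π[g,w,a,u]((S ⋈[g=a] R)) → 2

== RESULT ==
g | w | a | u
1 | s | 1 | r
3 | s | 3 | s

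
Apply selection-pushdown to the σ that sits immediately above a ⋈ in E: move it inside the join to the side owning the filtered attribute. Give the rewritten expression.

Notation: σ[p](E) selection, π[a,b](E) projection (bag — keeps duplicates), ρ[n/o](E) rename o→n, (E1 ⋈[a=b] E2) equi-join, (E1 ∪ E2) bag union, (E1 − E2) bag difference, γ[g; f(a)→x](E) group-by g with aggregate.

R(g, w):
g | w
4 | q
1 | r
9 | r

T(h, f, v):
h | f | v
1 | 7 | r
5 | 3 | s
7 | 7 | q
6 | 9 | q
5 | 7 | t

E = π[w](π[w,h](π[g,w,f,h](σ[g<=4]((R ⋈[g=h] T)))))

σ filters on g, owned by the left side.
E' = π[w](π[w,h](π[g,w,f,h]((σ[g<=4](R) ⋈[g=h] T))))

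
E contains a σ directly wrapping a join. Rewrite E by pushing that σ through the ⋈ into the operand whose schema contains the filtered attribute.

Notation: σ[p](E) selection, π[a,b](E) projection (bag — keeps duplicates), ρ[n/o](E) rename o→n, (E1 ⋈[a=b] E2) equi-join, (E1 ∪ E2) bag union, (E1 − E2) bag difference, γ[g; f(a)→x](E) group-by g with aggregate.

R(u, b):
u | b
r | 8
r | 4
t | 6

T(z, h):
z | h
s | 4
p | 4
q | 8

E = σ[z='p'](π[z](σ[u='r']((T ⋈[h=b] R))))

σ filters on u, owned by the right side.
E' = σ[z='p'](π[z]((T ⋈[h=b] σ[u='r'](R))))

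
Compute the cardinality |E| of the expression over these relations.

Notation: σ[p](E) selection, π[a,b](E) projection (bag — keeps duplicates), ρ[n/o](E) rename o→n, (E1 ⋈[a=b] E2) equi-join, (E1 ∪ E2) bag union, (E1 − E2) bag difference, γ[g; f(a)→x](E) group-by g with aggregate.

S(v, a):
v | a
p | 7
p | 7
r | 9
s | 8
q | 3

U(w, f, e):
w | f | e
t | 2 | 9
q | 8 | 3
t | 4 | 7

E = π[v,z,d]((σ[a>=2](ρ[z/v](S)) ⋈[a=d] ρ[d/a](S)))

Per-node cardinality:
  S → 5
  ρ[z/v](S) → 5
  σ[a>=2](ρ[z/v](S)) → 5
  S → 5
  ρ[d/a](S) → 5
  (σ[a>=2](ρ[z/v](S)) ⋈[a=d] ρ[d/a](S)) → 7
  π[v,z,d]((σ[a>=2](ρ[z/v](S)) ⋈[a=d] ρ[d/a](S))) → 7

|E| = 7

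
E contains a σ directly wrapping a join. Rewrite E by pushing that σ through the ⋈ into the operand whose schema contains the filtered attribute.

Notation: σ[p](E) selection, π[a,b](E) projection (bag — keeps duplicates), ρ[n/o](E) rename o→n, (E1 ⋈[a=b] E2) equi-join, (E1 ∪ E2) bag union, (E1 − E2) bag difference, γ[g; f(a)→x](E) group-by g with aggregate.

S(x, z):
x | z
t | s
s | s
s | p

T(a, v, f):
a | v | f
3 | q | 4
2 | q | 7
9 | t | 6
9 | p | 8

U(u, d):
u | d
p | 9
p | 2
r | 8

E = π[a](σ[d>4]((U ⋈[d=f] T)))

σ filters on d, owned by the left side.
E' = π[a]((σ[d>4](U) ⋈[d=f] T))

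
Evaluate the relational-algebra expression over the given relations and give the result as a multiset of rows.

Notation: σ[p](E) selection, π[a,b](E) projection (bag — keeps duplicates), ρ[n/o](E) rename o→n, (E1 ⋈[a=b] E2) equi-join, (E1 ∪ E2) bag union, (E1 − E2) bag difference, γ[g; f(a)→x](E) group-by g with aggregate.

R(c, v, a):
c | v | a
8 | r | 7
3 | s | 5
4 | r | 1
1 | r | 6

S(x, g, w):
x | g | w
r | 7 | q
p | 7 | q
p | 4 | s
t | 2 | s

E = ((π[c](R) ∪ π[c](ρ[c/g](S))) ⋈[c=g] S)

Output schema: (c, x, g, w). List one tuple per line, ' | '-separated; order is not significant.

Row counts bottom-up:
  R → 4
  π[c](R) → 4
  S → 4
  ρ[c/g](S) → 4
  π[c](ρ[c/g](S)) → 4
  (π[c](R) ∪ π[c](ρ[c/g](S))) → 8
  S → 4
  ((π[c](R) ∪ π[c](ρ[c/g](S))) ⋈[c=g] S) → 7

== RESULT ==
c | x | g | w
2 | t | 2 | s
4 | p | 4 | s
4 | p | 4 | s
7 | p | 7 | q
7 | p | 7 | q
7 | r | 7 | q
7 | r | 7 | q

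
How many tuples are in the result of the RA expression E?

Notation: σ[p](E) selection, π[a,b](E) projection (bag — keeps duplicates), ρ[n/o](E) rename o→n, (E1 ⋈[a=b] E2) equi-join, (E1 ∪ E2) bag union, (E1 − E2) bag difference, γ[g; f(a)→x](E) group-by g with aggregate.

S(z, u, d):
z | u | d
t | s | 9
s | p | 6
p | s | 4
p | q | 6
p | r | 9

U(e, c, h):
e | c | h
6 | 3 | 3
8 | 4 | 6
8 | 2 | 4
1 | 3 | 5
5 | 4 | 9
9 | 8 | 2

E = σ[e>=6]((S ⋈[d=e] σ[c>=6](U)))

Row counts bottom-up:
  S → 5
  U → 6
  σ[c>=6](U) → 1
  (S ⋈[d=e] σ[c>=6](U)) → 2
  σ[e>=6]((S ⋈[d=e] σ[c>=6](U))) → 2

|E| = 2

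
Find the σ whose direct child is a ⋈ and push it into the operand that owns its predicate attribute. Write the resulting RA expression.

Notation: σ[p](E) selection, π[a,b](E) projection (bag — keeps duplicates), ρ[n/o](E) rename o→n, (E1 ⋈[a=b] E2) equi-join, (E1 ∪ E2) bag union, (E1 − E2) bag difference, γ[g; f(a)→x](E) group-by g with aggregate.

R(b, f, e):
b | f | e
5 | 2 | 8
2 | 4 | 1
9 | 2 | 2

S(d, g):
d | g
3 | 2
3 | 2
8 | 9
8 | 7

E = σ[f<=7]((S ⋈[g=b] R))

σ filters on f, owned by the right side.
E' = (S ⋈[g=b] σ[f<=7](R))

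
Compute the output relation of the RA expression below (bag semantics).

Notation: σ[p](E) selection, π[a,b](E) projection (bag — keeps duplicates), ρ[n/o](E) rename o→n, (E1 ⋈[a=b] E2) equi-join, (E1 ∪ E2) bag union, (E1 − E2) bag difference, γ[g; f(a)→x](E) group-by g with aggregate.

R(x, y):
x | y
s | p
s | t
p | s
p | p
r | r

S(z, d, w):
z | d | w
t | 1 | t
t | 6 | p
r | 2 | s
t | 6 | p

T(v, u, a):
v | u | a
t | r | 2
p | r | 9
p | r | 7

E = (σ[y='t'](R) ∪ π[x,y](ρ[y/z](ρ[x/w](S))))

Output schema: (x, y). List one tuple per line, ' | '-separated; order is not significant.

Row counts bottom-up:
  R → 5
  σ[y='t'](R) → 1
  S → 4
  ρ[x/w](S) → 4
  ρ[y/z](ρ[x/w](S)) → 4
  π[x,y](ρ[y/z](ρ[x/w](S))) → 4
  (σ[y='t'](R) ∪ π[x,y](ρ[y/z](ρ[x/w](S)))) → 5

== RESULT ==
x | y
p | t
p | t
s | r
s | t
t | t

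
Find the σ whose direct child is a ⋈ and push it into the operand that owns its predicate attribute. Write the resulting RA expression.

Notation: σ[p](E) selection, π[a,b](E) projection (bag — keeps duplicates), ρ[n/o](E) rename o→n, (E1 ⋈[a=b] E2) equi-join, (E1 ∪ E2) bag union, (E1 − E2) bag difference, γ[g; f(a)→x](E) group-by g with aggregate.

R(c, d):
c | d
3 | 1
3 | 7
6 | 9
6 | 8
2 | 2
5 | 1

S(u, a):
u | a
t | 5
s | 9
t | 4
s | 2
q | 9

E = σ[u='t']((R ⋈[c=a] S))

σ filters on u, owned by the right side.
E' = (R ⋈[c=a] σ[u='t'](S))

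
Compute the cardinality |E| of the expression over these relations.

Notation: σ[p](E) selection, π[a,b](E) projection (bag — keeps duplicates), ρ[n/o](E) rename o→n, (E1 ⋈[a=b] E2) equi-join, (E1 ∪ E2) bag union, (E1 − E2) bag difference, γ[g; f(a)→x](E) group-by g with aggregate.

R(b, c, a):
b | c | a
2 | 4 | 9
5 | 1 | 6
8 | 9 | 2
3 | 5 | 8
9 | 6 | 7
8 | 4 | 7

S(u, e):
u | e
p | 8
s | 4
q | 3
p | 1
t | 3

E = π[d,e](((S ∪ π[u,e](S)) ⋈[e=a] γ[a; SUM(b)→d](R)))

Per-node cardinality:
  S → 5
  S → 5
  π[u,e](S) → 5
  (S ∪ π[u,e](S)) → 10
  R → 6
  γ[a; SUM(b)→d](R) → 5
  ((S ∪ π[u,e](S)) ⋈[e=a] γ[a; SUM(b)→d](R)) → 2
  π[d,e](((S ∪ π[u,e](S)) ⋈[e=a] γ[a; SUM(b)→d](R))) → 2

|E| = 2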